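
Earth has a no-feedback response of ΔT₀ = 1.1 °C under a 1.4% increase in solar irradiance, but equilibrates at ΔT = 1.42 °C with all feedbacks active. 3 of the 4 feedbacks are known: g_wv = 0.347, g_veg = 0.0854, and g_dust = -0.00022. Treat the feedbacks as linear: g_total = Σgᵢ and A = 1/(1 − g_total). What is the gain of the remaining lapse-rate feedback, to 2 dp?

Amplification A = ΔT/ΔT₀ = 1.42/1.1 = 1.291.
Total gain g = 1 − 1/A = 1 − 1/1.291 = 0.2254.
Known gains sum to 0.347 + 0.0854 − 0.00022 = 0.43218.
g_lr = 0.2254 − 0.43218 = -0.21.

-0.21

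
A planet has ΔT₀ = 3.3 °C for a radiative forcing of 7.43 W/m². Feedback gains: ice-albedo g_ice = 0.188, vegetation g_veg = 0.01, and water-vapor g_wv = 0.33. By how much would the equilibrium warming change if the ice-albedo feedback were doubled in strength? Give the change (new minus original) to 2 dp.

4.63 °C

Original: g = 0.528, ΔT = 3.3/(1−0.528) = 6.9915 °C.
With doubled ice-albedo: g' = 0.716, ΔT' = 3.3/(1−0.716) = 11.6197 °C.
Change = 11.6197 − 6.9915 = 4.63 °C.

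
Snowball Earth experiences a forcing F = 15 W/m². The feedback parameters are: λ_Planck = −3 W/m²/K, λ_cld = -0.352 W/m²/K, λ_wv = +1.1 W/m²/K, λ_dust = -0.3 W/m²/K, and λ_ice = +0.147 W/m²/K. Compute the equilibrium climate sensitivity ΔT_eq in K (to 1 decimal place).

6.2 K

Net feedback parameter λ = (−3) + (-0.352) + (+1.1) + (-0.3) + (+0.147) = -2.405 W/m²/K.
ΔT = −F/λ = −15/(-2.405) = 6.2 K.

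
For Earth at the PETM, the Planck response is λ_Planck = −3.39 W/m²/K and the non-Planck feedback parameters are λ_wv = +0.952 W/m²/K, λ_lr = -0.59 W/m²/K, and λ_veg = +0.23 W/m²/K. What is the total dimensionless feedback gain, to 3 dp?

0.175

Convert to gains: g_wv = 0.952/3.39 = 0.2808; g_lr = -0.59/3.39 = -0.174; g_veg = 0.23/3.39 = 0.06785.
Total gain g = 0.17465.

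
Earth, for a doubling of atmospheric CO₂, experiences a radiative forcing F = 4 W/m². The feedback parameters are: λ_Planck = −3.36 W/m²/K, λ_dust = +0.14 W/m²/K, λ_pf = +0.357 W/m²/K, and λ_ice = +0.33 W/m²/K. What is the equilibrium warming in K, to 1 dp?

Net feedback parameter λ = (−3.36) + (+0.14) + (+0.357) + (+0.33) = -2.533 W/m²/K.
ΔT = −F/λ = −4/(-2.533) = 1.6 K.

1.6 K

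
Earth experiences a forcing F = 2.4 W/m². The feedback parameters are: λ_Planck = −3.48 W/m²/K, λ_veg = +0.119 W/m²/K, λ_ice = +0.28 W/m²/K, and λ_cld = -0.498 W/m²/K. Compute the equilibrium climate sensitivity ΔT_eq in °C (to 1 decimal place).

Net feedback parameter λ = (−3.48) + (+0.119) + (+0.28) + (-0.498) = -3.579 W/m²/K.
ΔT = −F/λ = −2.4/(-3.579) = 0.7 °C.

0.7 °C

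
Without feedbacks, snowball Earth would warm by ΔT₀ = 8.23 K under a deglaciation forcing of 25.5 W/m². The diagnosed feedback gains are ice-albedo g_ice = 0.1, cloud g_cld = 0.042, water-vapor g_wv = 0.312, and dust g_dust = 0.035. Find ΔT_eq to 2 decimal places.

Total gain g = 0.1 + 0.042 + 0.312 + 0.035 = 0.489.
Amplification A = 1/(1 − 0.489) = 1.957.
ΔT = 8.23 × 1.957 = 16.11 K.

16.11 K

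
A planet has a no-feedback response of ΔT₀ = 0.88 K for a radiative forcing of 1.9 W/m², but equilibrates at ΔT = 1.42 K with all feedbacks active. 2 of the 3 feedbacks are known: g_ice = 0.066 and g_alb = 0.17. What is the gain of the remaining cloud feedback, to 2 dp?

Amplification A = ΔT/ΔT₀ = 1.42/0.88 = 1.614.
Total gain g = 1 − 1/A = 1 − 1/1.614 = 0.3804.
Known gains sum to 0.066 + 0.17 = 0.236.
g_cld = 0.3804 − 0.236 = 0.14.

0.14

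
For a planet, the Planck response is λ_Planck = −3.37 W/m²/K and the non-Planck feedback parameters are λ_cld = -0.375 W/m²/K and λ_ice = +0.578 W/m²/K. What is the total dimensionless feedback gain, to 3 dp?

0.060

Convert to gains: g_cld = -0.375/3.37 = -0.1113; g_ice = 0.578/3.37 = 0.1715.
Total gain g = 0.0602.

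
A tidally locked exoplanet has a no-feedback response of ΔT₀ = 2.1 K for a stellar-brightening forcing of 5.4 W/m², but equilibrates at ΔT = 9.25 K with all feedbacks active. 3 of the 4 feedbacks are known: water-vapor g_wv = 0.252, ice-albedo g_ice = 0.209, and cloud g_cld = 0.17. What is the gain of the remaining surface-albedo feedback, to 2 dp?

Amplification A = ΔT/ΔT₀ = 9.25/2.1 = 4.405.
Total gain g = 1 − 1/A = 1 − 1/4.405 = 0.773.
Known gains sum to 0.252 + 0.209 + 0.17 = 0.631.
g_alb = 0.773 − 0.631 = 0.14.

0.14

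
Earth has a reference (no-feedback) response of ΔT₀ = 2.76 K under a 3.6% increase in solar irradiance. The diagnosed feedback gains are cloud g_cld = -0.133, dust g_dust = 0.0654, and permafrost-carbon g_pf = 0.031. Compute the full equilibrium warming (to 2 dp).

Total gain g = -0.133 + 0.0654 + 0.031 = -0.0366.
Amplification A = 1/(1 + 0.0366) = 0.9647.
ΔT = 2.76 × 0.9647 = 2.66 K.

2.66 K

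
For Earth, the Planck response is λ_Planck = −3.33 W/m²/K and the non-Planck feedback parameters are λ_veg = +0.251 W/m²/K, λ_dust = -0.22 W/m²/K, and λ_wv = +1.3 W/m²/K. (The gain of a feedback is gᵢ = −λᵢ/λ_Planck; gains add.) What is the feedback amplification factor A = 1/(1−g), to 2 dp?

Convert to gains: g_veg = 0.251/3.33 = 0.07538; g_dust = -0.22/3.33 = -0.06607; g_wv = 1.3/3.33 = 0.3904.
Total gain g = 0.39971.
A = 1/(1 − 0.39971) = 1.67.

1.67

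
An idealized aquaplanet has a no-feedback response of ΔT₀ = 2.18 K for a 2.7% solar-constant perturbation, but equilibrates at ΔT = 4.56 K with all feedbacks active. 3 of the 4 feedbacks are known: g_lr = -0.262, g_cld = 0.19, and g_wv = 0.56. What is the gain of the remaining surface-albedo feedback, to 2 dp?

Amplification A = ΔT/ΔT₀ = 4.56/2.18 = 2.092.
Total gain g = 1 − 1/A = 1 − 1/2.092 = 0.522.
Known gains sum to -0.262 + 0.19 + 0.56 = 0.488.
g_alb = 0.522 − 0.488 = 0.03.

0.03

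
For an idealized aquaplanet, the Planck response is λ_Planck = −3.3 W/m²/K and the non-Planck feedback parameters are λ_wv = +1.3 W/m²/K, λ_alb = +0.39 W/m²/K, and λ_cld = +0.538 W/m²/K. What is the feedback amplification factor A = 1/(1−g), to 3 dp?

3.078

Convert to gains: g_wv = 1.3/3.3 = 0.3939; g_alb = 0.39/3.3 = 0.1182; g_cld = 0.538/3.3 = 0.163.
Total gain g = 0.6751.
A = 1/(1 − 0.6751) = 3.078.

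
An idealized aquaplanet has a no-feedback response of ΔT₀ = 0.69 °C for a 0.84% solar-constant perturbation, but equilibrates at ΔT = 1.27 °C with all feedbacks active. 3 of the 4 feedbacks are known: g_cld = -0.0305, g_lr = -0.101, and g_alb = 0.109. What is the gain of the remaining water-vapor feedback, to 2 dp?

0.48

Amplification A = ΔT/ΔT₀ = 1.27/0.69 = 1.841.
Total gain g = 1 − 1/A = 1 − 1/1.841 = 0.4568.
Known gains sum to -0.0305 − 0.101 + 0.109 = -0.0225.
g_wv = 0.4568 + 0.0225 = 0.48.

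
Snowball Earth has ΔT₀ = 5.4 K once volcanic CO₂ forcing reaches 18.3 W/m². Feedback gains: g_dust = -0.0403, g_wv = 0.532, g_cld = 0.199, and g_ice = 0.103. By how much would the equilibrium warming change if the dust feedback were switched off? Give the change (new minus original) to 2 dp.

6.35 K

Original: g = 0.7937, ΔT = 5.4/(1−0.7937) = 26.1755 K.
Without dust: g' = 0.834, ΔT' = 5.4/(1−0.834) = 32.5301 K.
Change = 32.5301 − 26.1755 = 6.35 K.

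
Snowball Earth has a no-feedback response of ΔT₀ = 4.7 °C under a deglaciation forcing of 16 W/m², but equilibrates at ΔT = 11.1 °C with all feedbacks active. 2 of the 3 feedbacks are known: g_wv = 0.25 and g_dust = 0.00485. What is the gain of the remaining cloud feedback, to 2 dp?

Amplification A = ΔT/ΔT₀ = 11.1/4.7 = 2.362.
Total gain g = 1 − 1/A = 1 − 1/2.362 = 0.5766.
Known gains sum to 0.25 + 0.00485 = 0.25485.
g_cld = 0.5766 − 0.25485 = 0.32.

0.32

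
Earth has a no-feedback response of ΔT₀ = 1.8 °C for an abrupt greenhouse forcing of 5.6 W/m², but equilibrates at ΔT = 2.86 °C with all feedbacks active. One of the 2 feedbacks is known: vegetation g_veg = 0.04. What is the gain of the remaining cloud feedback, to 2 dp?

0.33

Amplification A = ΔT/ΔT₀ = 2.86/1.8 = 1.589.
Total gain g = 1 − 1/A = 1 − 1/1.589 = 0.3707.
The known gain is 0.04.
g_cld = 0.3707 − 0.04 = 0.33.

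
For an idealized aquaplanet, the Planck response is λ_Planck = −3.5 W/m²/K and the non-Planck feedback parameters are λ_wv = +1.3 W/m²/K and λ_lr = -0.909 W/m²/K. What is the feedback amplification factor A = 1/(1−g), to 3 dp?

1.126

Convert to gains: g_wv = 1.3/3.5 = 0.3714; g_lr = -0.909/3.5 = -0.2597.
Total gain g = 0.1117.
A = 1/(1 − 0.1117) = 1.126.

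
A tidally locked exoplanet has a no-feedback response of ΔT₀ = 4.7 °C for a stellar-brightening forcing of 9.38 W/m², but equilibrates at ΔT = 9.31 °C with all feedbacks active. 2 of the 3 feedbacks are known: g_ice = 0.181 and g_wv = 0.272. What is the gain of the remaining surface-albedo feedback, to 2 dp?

Amplification A = ΔT/ΔT₀ = 9.31/4.7 = 1.981.
Total gain g = 1 − 1/A = 1 − 1/1.981 = 0.4952.
Known gains sum to 0.181 + 0.272 = 0.453.
g_alb = 0.4952 − 0.453 = 0.04.

0.04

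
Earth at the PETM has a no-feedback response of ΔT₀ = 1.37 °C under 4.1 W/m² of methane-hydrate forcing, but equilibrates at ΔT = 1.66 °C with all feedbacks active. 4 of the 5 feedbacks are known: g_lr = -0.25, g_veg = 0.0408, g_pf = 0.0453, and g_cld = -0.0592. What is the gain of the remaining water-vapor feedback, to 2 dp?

Amplification A = ΔT/ΔT₀ = 1.66/1.37 = 1.212.
Total gain g = 1 − 1/A = 1 − 1/1.212 = 0.1749.
Known gains sum to -0.25 + 0.0408 + 0.0453 − 0.0592 = -0.2231.
g_wv = 0.1749 + 0.2231 = 0.40.

0.40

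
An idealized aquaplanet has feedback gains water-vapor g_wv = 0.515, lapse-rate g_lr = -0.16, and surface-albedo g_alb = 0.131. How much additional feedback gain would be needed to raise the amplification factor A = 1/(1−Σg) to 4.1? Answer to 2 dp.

Current total gain = 0.486.
Target gain for A = 4.1: g* = 1 − 1/4.1 = 0.7561.
Additional gain needed = 0.7561 − 0.486 = 0.27.

0.27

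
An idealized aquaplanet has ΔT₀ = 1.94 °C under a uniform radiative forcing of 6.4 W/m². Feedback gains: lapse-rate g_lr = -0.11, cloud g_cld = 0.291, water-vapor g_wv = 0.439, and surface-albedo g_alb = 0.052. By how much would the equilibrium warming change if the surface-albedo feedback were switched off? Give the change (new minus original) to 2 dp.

Original: g = 0.672, ΔT = 1.94/(1−0.672) = 5.9146 °C.
Without surface-albedo: g' = 0.62, ΔT' = 1.94/(1−0.62) = 5.1053 °C.
Change = 5.1053 − 5.9146 = -0.81 °C.

-0.81 °C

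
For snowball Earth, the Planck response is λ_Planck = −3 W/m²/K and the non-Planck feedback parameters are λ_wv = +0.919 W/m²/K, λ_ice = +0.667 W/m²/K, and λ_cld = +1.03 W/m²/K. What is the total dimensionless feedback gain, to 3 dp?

0.872

Convert to gains: g_wv = 0.919/3 = 0.3063; g_ice = 0.667/3 = 0.2223; g_cld = 1.03/3 = 0.3433.
Total gain g = 0.8719.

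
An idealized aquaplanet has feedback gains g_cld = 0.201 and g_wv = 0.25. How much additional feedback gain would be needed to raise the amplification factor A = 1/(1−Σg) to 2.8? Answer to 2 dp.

0.19

Current total gain = 0.451.
Target gain for A = 2.8: g* = 1 − 1/2.8 = 0.6429.
Additional gain needed = 0.6429 − 0.451 = 0.19.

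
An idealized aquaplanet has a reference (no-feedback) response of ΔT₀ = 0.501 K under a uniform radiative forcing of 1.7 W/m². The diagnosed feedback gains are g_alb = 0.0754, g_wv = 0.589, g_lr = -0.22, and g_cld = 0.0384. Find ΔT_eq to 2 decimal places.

Total gain g = 0.0754 + 0.589 − 0.22 + 0.0384 = 0.4828.
Amplification A = 1/(1 − 0.4828) = 1.933.
ΔT = 0.501 × 1.933 = 0.97 K.

0.97 K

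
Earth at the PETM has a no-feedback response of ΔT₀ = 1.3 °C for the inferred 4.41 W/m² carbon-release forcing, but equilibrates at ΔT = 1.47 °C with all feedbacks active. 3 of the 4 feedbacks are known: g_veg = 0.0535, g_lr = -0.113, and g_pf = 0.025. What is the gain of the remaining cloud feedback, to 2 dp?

Amplification A = ΔT/ΔT₀ = 1.47/1.3 = 1.131.
Total gain g = 1 − 1/A = 1 − 1/1.131 = 0.1158.
Known gains sum to 0.0535 − 0.113 + 0.025 = -0.0345.
g_cld = 0.1158 + 0.0345 = 0.15.

0.15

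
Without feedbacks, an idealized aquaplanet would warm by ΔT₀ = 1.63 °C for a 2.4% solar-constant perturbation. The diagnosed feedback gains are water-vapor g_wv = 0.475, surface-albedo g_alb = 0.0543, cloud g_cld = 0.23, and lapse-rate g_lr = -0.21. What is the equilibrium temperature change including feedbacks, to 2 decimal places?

3.62 °C

Total gain g = 0.475 + 0.0543 + 0.23 − 0.21 = 0.5493.
Amplification A = 1/(1 − 0.5493) = 2.219.
ΔT = 1.63 × 2.219 = 3.62 °C.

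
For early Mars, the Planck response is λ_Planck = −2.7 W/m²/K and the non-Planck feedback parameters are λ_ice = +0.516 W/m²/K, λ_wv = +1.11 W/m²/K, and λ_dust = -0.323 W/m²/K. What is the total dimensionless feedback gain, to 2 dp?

0.48

Convert to gains: g_ice = 0.516/2.7 = 0.1911; g_wv = 1.11/2.7 = 0.4111; g_dust = -0.323/2.7 = -0.1196.
Total gain g = 0.4826.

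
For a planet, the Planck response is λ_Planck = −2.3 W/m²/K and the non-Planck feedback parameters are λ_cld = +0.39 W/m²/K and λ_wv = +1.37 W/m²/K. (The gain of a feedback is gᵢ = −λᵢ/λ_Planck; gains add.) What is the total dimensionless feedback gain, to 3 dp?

0.765

Convert to gains: g_cld = 0.39/2.3 = 0.1696; g_wv = 1.37/2.3 = 0.5957.
Total gain g = 0.7653.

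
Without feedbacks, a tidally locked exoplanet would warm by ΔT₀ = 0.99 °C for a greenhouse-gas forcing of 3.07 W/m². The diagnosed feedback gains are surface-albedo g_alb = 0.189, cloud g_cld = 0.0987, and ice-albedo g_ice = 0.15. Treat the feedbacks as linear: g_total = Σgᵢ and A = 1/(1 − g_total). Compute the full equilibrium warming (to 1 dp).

1.8 °C

Total gain g = 0.189 + 0.0987 + 0.15 = 0.4377.
Amplification A = 1/(1 − 0.4377) = 1.778.
ΔT = 0.99 × 1.778 = 1.8 °C.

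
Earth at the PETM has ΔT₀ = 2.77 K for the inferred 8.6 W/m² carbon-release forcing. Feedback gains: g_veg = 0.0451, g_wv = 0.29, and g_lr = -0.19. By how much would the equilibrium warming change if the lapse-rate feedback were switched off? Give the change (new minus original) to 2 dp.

0.93 K

Original: g = 0.1451, ΔT = 2.77/(1−0.1451) = 3.2401 K.
Without lapse-rate: g' = 0.3351, ΔT' = 2.77/(1−0.3351) = 4.1660 K.
Change = 4.1660 − 3.2401 = 0.93 K.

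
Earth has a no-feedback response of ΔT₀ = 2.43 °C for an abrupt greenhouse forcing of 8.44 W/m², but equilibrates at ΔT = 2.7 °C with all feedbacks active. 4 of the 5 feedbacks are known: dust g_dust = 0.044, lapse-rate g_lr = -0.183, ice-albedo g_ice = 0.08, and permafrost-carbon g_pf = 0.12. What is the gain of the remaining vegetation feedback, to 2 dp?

Amplification A = ΔT/ΔT₀ = 2.7/2.43 = 1.111.
Total gain g = 1 − 1/A = 1 − 1/1.111 = 0.09991.
Known gains sum to 0.044 − 0.183 + 0.08 + 0.12 = 0.061.
g_veg = 0.09991 − 0.061 = 0.04.

0.04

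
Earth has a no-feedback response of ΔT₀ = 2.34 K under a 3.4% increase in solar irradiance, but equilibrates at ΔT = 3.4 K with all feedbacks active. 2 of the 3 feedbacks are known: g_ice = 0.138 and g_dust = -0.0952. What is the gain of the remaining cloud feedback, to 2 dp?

0.27

Amplification A = ΔT/ΔT₀ = 3.4/2.34 = 1.453.
Total gain g = 1 − 1/A = 1 − 1/1.453 = 0.3118.
Known gains sum to 0.138 − 0.0952 = 0.0428.
g_cld = 0.3118 − 0.0428 = 0.27.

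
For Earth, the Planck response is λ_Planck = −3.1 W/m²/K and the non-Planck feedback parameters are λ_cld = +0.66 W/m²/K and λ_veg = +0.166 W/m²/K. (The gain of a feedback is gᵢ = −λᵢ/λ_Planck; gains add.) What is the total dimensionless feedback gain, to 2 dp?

0.27

Convert to gains: g_cld = 0.66/3.1 = 0.2129; g_veg = 0.166/3.1 = 0.05355.
Total gain g = 0.26645.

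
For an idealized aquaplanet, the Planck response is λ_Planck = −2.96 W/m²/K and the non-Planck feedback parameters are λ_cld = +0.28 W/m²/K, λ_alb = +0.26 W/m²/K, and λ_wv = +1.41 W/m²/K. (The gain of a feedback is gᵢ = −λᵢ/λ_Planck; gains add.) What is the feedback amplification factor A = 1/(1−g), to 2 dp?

2.93

Convert to gains: g_cld = 0.28/2.96 = 0.09459; g_alb = 0.26/2.96 = 0.08784; g_wv = 1.41/2.96 = 0.4764.
Total gain g = 0.65883.
A = 1/(1 − 0.65883) = 2.93.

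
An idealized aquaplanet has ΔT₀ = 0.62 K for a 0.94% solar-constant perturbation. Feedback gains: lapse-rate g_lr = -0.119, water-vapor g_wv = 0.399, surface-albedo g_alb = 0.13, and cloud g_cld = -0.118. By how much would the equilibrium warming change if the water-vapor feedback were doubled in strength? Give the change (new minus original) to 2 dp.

Original: g = 0.292, ΔT = 0.62/(1−0.292) = 0.8757 K.
With doubled water-vapor: g' = 0.691, ΔT' = 0.62/(1−0.691) = 2.0065 K.
Change = 2.0065 − 0.8757 = 1.13 K.

1.13 K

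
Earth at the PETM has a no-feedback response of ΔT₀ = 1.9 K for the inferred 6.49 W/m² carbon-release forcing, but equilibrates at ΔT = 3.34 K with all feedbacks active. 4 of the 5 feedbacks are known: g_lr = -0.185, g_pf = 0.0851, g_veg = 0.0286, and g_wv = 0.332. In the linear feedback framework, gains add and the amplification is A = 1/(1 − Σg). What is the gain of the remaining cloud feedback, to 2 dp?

0.17

Amplification A = ΔT/ΔT₀ = 3.34/1.9 = 1.758.
Total gain g = 1 − 1/A = 1 − 1/1.758 = 0.4312.
Known gains sum to -0.185 + 0.0851 + 0.0286 + 0.332 = 0.2607.
g_cld = 0.4312 − 0.2607 = 0.17.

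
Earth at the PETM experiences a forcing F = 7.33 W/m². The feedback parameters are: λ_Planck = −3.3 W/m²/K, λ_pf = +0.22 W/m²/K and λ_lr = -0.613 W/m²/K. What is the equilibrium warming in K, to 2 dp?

Net feedback parameter λ = (−3.3) + (+0.22) + (-0.613) = -3.693 W/m²/K.
ΔT = −F/λ = −7.33/(-3.693) = 1.98 K.

1.98 K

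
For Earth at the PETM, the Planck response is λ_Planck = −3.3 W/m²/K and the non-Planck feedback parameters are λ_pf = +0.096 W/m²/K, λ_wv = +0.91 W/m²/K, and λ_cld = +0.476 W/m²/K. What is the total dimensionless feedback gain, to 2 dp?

Convert to gains: g_pf = 0.096/3.3 = 0.02909; g_wv = 0.91/3.3 = 0.2758; g_cld = 0.476/3.3 = 0.1442.
Total gain g = 0.44909.

0.45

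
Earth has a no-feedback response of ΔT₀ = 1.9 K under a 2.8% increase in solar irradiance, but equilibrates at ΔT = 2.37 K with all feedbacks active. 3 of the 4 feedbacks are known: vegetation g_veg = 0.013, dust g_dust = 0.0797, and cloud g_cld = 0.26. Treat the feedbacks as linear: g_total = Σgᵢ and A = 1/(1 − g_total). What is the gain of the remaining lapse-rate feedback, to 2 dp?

-0.15

Amplification A = ΔT/ΔT₀ = 2.37/1.9 = 1.247.
Total gain g = 1 − 1/A = 1 − 1/1.247 = 0.1981.
Known gains sum to 0.013 + 0.0797 + 0.26 = 0.3527.
g_lr = 0.1981 − 0.3527 = -0.15.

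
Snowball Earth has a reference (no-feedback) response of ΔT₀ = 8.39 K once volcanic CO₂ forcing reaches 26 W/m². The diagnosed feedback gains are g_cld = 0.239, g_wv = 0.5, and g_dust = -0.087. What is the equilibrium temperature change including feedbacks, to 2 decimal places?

24.11 K

Total gain g = 0.239 + 0.5 − 0.087 = 0.652.
Amplification A = 1/(1 − 0.652) = 2.874.
ΔT = 8.39 × 2.874 = 24.11 K.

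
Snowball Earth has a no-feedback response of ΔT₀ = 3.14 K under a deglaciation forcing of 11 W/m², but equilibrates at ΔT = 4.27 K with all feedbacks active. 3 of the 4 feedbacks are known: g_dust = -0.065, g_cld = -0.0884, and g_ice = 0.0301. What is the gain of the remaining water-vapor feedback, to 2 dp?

0.39

Amplification A = ΔT/ΔT₀ = 4.27/3.14 = 1.36.
Total gain g = 1 − 1/A = 1 − 1/1.36 = 0.2647.
Known gains sum to -0.065 − 0.0884 + 0.0301 = -0.1233.
g_wv = 0.2647 + 0.1233 = 0.39.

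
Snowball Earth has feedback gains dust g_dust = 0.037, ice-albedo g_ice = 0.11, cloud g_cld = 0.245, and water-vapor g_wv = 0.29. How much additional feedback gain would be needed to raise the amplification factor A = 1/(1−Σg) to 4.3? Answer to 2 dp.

Current total gain = 0.682.
Target gain for A = 4.3: g* = 1 − 1/4.3 = 0.7674.
Additional gain needed = 0.7674 − 0.682 = 0.09.

0.09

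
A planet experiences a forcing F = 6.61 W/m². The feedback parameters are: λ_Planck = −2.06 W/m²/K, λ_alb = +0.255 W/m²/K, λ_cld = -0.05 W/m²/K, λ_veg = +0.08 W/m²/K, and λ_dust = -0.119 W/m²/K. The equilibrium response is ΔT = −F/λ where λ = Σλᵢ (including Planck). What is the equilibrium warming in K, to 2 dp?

3.49 K

Net feedback parameter λ = (−2.06) + (+0.255) + (-0.05) + (+0.08) + (-0.119) = -1.894 W/m²/K.
ΔT = −F/λ = −6.61/(-1.894) = 3.49 K.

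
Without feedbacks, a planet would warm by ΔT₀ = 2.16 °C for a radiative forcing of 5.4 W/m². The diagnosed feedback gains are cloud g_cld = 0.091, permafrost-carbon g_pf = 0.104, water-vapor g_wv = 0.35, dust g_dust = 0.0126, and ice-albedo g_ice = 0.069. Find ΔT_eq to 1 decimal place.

5.8 °C

Total gain g = 0.091 + 0.104 + 0.35 + 0.0126 + 0.069 = 0.6266.
Amplification A = 1/(1 − 0.6266) = 2.678.
ΔT = 2.16 × 2.678 = 5.8 °C.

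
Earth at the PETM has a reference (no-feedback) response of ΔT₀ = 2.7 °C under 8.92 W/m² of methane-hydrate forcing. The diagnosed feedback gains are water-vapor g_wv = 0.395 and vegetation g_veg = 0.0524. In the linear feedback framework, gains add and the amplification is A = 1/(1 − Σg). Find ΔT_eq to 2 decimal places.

Total gain g = 0.395 + 0.0524 = 0.4474.
Amplification A = 1/(1 − 0.4474) = 1.81.
ΔT = 2.7 × 1.81 = 4.89 °C.

4.89 °C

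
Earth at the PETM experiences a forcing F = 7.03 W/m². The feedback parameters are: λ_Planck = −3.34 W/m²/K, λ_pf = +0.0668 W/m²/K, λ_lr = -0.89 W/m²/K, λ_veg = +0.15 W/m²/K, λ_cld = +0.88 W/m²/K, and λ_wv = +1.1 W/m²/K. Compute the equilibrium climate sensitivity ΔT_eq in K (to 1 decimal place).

3.5 K

Net feedback parameter λ = (−3.34) + (+0.0668) + (-0.89) + (+0.15) + (+0.88) + (+1.1) = -2.0332 W/m²/K.
ΔT = −F/λ = −7.03/(-2.0332) = 3.5 K.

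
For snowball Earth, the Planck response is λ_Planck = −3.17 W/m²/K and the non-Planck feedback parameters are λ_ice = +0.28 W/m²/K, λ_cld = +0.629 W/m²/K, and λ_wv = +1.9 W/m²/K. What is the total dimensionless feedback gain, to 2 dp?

0.89

Convert to gains: g_ice = 0.28/3.17 = 0.08833; g_cld = 0.629/3.17 = 0.1984; g_wv = 1.9/3.17 = 0.5994.
Total gain g = 0.88613.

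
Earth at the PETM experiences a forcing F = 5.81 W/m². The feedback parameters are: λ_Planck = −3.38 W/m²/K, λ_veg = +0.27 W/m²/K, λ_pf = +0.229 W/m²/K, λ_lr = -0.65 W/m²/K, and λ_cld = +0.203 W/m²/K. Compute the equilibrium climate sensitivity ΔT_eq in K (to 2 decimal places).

1.75 K

Net feedback parameter λ = (−3.38) + (+0.27) + (+0.229) + (-0.65) + (+0.203) = -3.328 W/m²/K.
ΔT = −F/λ = −5.81/(-3.328) = 1.75 K.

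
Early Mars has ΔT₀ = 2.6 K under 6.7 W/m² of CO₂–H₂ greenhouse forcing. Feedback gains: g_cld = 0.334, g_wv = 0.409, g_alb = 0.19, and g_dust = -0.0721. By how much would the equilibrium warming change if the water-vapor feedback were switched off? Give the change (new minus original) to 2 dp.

Original: g = 0.8609, ΔT = 2.6/(1−0.8609) = 18.6916 K.
Without water-vapor: g' = 0.4519, ΔT' = 2.6/(1−0.4519) = 4.7437 K.
Change = 4.7437 − 18.6916 = -13.95 K.

-13.95 K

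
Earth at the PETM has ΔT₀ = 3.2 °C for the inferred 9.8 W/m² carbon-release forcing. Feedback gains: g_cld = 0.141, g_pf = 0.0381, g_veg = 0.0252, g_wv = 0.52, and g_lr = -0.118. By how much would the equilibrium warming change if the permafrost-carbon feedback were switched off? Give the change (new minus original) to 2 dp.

Original: g = 0.6063, ΔT = 3.2/(1−0.6063) = 8.1280 °C.
Without permafrost-carbon: g' = 0.5682, ΔT' = 3.2/(1−0.5682) = 7.4108 °C.
Change = 7.4108 − 8.1280 = -0.72 °C.

-0.72 °C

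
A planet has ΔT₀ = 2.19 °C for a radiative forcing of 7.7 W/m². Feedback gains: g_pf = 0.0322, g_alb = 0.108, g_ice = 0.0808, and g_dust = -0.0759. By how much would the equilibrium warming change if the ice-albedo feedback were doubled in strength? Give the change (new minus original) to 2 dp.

Original: g = 0.1451, ΔT = 2.19/(1−0.1451) = 2.5617 °C.
With doubled ice-albedo: g' = 0.2259, ΔT' = 2.19/(1−0.2259) = 2.8291 °C.
Change = 2.8291 − 2.5617 = 0.27 °C.

0.27 °C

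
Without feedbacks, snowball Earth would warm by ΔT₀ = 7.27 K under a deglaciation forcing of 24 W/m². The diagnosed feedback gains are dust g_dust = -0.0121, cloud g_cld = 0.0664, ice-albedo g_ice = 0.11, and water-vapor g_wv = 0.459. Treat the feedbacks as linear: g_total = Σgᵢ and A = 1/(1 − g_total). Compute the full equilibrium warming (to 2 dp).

19.30 K

Total gain g = -0.0121 + 0.0664 + 0.11 + 0.459 = 0.6233.
Amplification A = 1/(1 − 0.6233) = 2.655.
ΔT = 7.27 × 2.655 = 19.30 K.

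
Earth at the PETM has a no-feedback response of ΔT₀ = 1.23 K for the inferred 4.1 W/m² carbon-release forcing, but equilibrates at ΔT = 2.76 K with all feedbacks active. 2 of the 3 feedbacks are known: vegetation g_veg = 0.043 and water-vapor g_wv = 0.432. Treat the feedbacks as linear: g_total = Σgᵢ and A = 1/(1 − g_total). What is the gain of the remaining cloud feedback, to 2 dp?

Amplification A = ΔT/ΔT₀ = 2.76/1.23 = 2.244.
Total gain g = 1 − 1/A = 1 − 1/2.244 = 0.5544.
Known gains sum to 0.043 + 0.432 = 0.475.
g_cld = 0.5544 − 0.475 = 0.08.

0.08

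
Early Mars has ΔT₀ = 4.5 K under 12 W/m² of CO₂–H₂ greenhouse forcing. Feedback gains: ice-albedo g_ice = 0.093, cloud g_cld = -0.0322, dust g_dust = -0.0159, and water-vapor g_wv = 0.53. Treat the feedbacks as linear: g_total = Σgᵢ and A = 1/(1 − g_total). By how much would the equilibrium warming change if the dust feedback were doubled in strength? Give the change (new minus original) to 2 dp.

Original: g = 0.5749, ΔT = 4.5/(1−0.5749) = 10.5857 K.
With doubled dust: g' = 0.559, ΔT' = 4.5/(1−0.559) = 10.2041 K.
Change = 10.2041 − 10.5857 = -0.38 K.

-0.38 K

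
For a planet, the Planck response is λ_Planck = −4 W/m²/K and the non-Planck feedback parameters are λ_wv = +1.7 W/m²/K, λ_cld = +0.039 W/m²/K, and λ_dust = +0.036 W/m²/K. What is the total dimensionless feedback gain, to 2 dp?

Convert to gains: g_wv = 1.7/4 = 0.425; g_cld = 0.039/4 = 0.00975; g_dust = 0.036/4 = 0.009.
Total gain g = 0.44375.

0.44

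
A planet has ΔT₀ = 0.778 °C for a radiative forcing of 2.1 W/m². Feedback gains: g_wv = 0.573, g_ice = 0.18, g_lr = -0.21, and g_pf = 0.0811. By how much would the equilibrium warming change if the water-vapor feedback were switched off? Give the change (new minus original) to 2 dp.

-1.25 °C

Original: g = 0.6241, ΔT = 0.778/(1−0.6241) = 2.0697 °C.
Without water-vapor: g' = 0.0511, ΔT' = 0.778/(1−0.0511) = 0.8199 °C.
Change = 0.8199 − 2.0697 = -1.25 °C.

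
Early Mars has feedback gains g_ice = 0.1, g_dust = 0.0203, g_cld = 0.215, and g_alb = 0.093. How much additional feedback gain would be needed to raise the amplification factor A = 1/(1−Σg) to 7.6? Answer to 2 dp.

Current total gain = 0.4283.
Target gain for A = 7.6: g* = 1 − 1/7.6 = 0.8684.
Additional gain needed = 0.8684 − 0.4283 = 0.44.

0.44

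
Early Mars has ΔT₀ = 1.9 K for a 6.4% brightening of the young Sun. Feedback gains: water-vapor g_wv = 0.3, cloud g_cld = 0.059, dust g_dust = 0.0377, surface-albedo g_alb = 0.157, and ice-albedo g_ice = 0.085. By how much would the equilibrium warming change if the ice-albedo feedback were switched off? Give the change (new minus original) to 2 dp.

Original: g = 0.6387, ΔT = 1.9/(1−0.6387) = 5.2588 K.
Without ice-albedo: g' = 0.5537, ΔT' = 1.9/(1−0.5537) = 4.2572 K.
Change = 4.2572 − 5.2588 = -1.00 K.

-1.00 K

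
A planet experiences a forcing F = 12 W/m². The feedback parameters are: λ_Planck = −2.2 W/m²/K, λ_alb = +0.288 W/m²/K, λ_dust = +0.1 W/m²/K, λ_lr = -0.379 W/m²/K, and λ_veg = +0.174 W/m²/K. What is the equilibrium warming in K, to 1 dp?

5.9 K

Net feedback parameter λ = (−2.2) + (+0.288) + (+0.1) + (-0.379) + (+0.174) = -2.017 W/m²/K.
ΔT = −F/λ = −12/(-2.017) = 5.9 K.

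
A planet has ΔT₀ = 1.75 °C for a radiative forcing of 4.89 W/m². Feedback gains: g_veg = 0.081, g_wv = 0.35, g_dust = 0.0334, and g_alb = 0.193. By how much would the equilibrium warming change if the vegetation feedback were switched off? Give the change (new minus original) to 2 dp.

Original: g = 0.6574, ΔT = 1.75/(1−0.6574) = 5.1080 °C.
Without vegetation: g' = 0.5764, ΔT' = 1.75/(1−0.5764) = 4.1313 °C.
Change = 4.1313 − 5.1080 = -0.98 °C.

-0.98 °C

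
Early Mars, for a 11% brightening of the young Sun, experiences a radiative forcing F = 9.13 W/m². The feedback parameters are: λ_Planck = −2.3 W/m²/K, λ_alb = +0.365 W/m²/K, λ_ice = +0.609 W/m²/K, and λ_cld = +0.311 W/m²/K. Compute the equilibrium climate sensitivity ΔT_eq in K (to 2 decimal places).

9.00 K

Net feedback parameter λ = (−2.3) + (+0.365) + (+0.609) + (+0.311) = -1.015 W/m²/K.
ΔT = −F/λ = −9.13/(-1.015) = 9.00 K.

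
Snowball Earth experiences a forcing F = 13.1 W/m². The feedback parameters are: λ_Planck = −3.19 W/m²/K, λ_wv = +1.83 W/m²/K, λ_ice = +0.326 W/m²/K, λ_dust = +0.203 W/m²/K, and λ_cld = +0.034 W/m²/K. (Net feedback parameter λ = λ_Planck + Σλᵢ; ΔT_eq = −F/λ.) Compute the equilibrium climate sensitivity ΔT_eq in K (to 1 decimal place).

16.4 K

Net feedback parameter λ = (−3.19) + (+1.83) + (+0.326) + (+0.203) + (+0.034) = -0.797 W/m²/K.
ΔT = −F/λ = −13.1/(-0.797) = 16.4 K.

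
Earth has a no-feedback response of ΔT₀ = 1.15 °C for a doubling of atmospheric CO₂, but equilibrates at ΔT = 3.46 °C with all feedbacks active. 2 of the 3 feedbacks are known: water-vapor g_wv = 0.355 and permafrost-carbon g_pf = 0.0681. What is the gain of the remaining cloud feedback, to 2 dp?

0.24

Amplification A = ΔT/ΔT₀ = 3.46/1.15 = 3.009.
Total gain g = 1 − 1/A = 1 − 1/3.009 = 0.6677.
Known gains sum to 0.355 + 0.0681 = 0.4231.
g_cld = 0.6677 − 0.4231 = 0.24.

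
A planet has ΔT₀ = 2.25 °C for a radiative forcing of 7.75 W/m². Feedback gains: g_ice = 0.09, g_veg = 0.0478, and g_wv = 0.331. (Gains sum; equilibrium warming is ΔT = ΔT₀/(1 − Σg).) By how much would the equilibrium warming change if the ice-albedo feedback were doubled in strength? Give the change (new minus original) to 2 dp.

Original: g = 0.4688, ΔT = 2.25/(1−0.4688) = 4.2357 °C.
With doubled ice-albedo: g' = 0.5588, ΔT' = 2.25/(1−0.5588) = 5.0997 °C.
Change = 5.0997 − 4.2357 = 0.86 °C.

0.86 °C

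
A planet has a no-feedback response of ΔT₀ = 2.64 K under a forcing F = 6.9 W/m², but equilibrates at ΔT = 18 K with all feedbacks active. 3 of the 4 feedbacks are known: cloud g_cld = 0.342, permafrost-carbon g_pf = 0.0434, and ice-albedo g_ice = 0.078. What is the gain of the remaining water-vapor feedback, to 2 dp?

0.39

Amplification A = ΔT/ΔT₀ = 18/2.64 = 6.818.
Total gain g = 1 − 1/A = 1 − 1/6.818 = 0.8533.
Known gains sum to 0.342 + 0.0434 + 0.078 = 0.4634.
g_wv = 0.8533 − 0.4634 = 0.39.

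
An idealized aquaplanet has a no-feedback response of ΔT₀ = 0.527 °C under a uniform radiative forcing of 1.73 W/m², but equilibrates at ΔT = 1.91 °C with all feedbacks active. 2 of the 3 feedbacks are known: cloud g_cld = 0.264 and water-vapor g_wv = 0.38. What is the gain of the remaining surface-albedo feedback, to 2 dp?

Amplification A = ΔT/ΔT₀ = 1.91/0.527 = 3.624.
Total gain g = 1 − 1/A = 1 − 1/3.624 = 0.7241.
Known gains sum to 0.264 + 0.38 = 0.644.
g_alb = 0.7241 − 0.644 = 0.08.

0.08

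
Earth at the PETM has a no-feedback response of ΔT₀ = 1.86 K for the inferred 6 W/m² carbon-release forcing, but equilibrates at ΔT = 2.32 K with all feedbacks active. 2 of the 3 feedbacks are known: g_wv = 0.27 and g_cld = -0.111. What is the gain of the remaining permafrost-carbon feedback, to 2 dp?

0.04

Amplification A = ΔT/ΔT₀ = 2.32/1.86 = 1.247.
Total gain g = 1 − 1/A = 1 − 1/1.247 = 0.1981.
Known gains sum to 0.27 − 0.111 = 0.159.
g_pf = 0.1981 − 0.159 = 0.04.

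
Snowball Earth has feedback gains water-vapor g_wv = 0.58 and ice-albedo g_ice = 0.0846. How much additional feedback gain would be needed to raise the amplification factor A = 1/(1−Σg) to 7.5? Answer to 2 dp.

0.20

Current total gain = 0.6646.
Target gain for A = 7.5: g* = 1 − 1/7.5 = 0.8667.
Additional gain needed = 0.8667 − 0.6646 = 0.20.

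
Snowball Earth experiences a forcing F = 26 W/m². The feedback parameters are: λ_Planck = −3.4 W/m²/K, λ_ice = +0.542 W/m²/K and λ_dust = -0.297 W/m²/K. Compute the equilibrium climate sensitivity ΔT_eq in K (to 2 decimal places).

Net feedback parameter λ = (−3.4) + (+0.542) + (-0.297) = -3.155 W/m²/K.
ΔT = −F/λ = −26/(-3.155) = 8.24 K.

8.24 K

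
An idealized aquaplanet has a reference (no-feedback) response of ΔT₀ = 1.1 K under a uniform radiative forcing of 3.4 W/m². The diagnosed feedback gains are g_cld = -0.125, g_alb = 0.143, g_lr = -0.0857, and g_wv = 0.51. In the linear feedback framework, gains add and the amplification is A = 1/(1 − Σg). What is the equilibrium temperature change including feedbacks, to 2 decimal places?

1.97 K

Total gain g = -0.125 + 0.143 − 0.0857 + 0.51 = 0.4423.
Amplification A = 1/(1 − 0.4423) = 1.793.
ΔT = 1.1 × 1.793 = 1.97 K.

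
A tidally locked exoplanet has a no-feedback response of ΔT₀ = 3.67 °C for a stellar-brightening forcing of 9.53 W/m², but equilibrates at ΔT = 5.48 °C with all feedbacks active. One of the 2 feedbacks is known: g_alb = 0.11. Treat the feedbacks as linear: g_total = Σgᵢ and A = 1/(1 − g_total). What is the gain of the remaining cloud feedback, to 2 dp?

0.22

Amplification A = ΔT/ΔT₀ = 5.48/3.67 = 1.493.
Total gain g = 1 − 1/A = 1 − 1/1.493 = 0.3302.
The known gain is 0.11.
g_cld = 0.3302 − 0.11 = 0.22.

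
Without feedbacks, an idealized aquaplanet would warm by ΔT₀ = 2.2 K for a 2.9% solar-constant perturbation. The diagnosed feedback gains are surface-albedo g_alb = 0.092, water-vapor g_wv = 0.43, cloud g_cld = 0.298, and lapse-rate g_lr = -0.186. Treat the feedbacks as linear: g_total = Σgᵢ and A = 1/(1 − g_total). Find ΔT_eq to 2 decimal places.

Total gain g = 0.092 + 0.43 + 0.298 − 0.186 = 0.634.
Amplification A = 1/(1 − 0.634) = 2.732.
ΔT = 2.2 × 2.732 = 6.01 K.

6.01 K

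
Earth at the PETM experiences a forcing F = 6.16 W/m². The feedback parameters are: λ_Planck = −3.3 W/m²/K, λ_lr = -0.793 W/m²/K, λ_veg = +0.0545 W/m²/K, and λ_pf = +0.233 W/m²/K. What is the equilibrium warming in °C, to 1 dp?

1.6 °C

Net feedback parameter λ = (−3.3) + (-0.793) + (+0.0545) + (+0.233) = -3.8055 W/m²/K.
ΔT = −F/λ = −6.16/(-3.8055) = 1.6 °C.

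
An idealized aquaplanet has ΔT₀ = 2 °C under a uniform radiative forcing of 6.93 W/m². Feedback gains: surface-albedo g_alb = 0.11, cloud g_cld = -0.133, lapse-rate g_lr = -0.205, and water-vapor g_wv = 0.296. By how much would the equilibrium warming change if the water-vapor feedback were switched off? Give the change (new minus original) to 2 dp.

Original: g = 0.068, ΔT = 2/(1−0.068) = 2.1459 °C.
Without water-vapor: g' = -0.228, ΔT' = 2/(1+0.228) = 1.6287 °C.
Change = 1.6287 − 2.1459 = -0.52 °C.

-0.52 °C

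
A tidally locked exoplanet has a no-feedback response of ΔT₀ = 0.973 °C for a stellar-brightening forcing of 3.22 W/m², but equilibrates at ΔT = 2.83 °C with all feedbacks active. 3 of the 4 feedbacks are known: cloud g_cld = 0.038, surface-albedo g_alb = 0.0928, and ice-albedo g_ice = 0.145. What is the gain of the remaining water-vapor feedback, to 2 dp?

0.38

Amplification A = ΔT/ΔT₀ = 2.83/0.973 = 2.909.
Total gain g = 1 − 1/A = 1 − 1/2.909 = 0.6562.
Known gains sum to 0.038 + 0.0928 + 0.145 = 0.2758.
g_wv = 0.6562 − 0.2758 = 0.38.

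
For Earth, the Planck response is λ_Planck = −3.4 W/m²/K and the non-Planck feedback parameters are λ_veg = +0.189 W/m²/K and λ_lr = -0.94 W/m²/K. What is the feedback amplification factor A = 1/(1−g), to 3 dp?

Convert to gains: g_veg = 0.189/3.4 = 0.05559; g_lr = -0.94/3.4 = -0.2765.
Total gain g = -0.22091.
A = 1/(1 + 0.22091) = 0.819.

0.819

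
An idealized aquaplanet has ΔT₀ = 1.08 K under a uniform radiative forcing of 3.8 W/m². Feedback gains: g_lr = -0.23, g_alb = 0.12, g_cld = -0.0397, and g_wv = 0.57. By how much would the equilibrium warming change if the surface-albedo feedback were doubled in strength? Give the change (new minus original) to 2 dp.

Original: g = 0.4203, ΔT = 1.08/(1−0.4203) = 1.8630 K.
With doubled surface-albedo: g' = 0.5403, ΔT' = 1.08/(1−0.5403) = 2.3494 K.
Change = 2.3494 − 1.8630 = 0.49 K.

0.49 K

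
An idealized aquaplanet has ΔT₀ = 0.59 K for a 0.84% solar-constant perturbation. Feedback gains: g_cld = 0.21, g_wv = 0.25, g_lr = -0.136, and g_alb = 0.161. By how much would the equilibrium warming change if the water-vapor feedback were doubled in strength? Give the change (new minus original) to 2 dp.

Original: g = 0.485, ΔT = 0.59/(1−0.485) = 1.1456 K.
With doubled water-vapor: g' = 0.735, ΔT' = 0.59/(1−0.735) = 2.2264 K.
Change = 2.2264 − 1.1456 = 1.08 K.

1.08 K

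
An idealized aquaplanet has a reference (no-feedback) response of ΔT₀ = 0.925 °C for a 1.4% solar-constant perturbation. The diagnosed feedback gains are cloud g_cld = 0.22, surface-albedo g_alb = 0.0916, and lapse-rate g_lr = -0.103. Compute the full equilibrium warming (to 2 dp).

1.17 °C

Total gain g = 0.22 + 0.0916 − 0.103 = 0.2086.
Amplification A = 1/(1 − 0.2086) = 1.264.
ΔT = 0.925 × 1.264 = 1.17 °C.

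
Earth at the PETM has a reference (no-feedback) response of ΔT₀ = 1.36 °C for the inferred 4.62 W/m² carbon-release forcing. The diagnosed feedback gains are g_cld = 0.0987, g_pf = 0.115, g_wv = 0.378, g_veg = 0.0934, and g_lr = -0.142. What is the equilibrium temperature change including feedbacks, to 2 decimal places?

Total gain g = 0.0987 + 0.115 + 0.378 + 0.0934 − 0.142 = 0.5431.
Amplification A = 1/(1 − 0.5431) = 2.189.
ΔT = 1.36 × 2.189 = 2.98 °C.

2.98 °C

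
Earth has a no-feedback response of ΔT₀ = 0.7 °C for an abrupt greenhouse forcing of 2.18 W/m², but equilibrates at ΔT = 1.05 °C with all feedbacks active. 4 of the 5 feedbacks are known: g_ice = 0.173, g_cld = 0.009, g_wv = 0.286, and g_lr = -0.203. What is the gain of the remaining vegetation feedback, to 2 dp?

0.07

Amplification A = ΔT/ΔT₀ = 1.05/0.7 = 1.5.
Total gain g = 1 − 1/A = 1 − 1/1.5 = 0.3333.
Known gains sum to 0.173 + 0.009 + 0.286 − 0.203 = 0.265.
g_veg = 0.3333 − 0.265 = 0.07.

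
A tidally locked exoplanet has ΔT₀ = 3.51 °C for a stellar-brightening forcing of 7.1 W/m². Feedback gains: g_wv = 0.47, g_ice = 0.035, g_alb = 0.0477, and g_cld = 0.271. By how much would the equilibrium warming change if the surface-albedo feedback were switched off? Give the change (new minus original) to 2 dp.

-4.24 °C

Original: g = 0.8237, ΔT = 3.51/(1−0.8237) = 19.9092 °C.
Without surface-albedo: g' = 0.776, ΔT' = 3.51/(1−0.776) = 15.6696 °C.
Change = 15.6696 − 19.9092 = -4.24 °C.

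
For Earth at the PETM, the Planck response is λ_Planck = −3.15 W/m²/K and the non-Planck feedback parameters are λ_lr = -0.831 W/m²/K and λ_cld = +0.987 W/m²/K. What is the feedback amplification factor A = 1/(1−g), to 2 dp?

Convert to gains: g_lr = -0.831/3.15 = -0.2638; g_cld = 0.987/3.15 = 0.3133.
Total gain g = 0.0495.
A = 1/(1 − 0.0495) = 1.05.

1.05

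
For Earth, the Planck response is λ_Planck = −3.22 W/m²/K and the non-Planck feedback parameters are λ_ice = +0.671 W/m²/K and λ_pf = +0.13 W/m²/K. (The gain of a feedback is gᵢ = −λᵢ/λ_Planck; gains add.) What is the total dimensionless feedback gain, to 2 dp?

0.25

Convert to gains: g_ice = 0.671/3.22 = 0.2084; g_pf = 0.13/3.22 = 0.04037.
Total gain g = 0.24877.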